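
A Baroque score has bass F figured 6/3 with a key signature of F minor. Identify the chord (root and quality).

The figures 6/3 indicate a triad in first inversion.
In first inversion the root lies a sixth above the bass: a sixth above F in F minor is Db.
The chord tones are F, Ab, Db, giving Db major.

Db major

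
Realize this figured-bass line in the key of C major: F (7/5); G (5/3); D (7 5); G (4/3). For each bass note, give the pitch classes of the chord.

F, A, C, E | G, B, D | D, F, A, C | G, B, C, E

F (7/5/3): F, A, C, E.
G (5/3): G, B, D.
D (7/5/3): D, F, A, C.
G (6/4/3): G, B, C, E.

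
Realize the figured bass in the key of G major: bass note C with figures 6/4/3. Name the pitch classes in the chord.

A third above C in this key is E.
A fourth above C in this key is F#.
A sixth above C in this key is A.
Together with the bass C, this spells F# half-diminished seventh in second inversion.

C, E, F#, A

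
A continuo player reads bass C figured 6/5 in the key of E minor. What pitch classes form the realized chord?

C, E, G, A

The written figures 6/5 are shorthand for 6/5/3: the 3 is implied.
A third above C in this key is E.
A fifth above C in this key is G.
A sixth above C in this key is A.
Together with the bass C, this spells A minor seventh in first inversion.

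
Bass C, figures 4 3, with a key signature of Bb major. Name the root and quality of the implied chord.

The figures 4 3 indicate a seventh chord in second inversion.
In second inversion the root lies a fourth above the bass: a fourth above C in Bb major is F.
The chord tones are C, Eb, F, A, giving F dominant seventh.

F dominant seventh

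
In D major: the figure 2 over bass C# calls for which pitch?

Counting 1 letter step above C# lands on D; in D major, that letter is D.

D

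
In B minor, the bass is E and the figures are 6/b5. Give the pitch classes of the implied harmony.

E, G, Bb, C#

The written figures 6/b5 are shorthand for 6/5/3: the 3 is implied.
A third above E in this key is G.
A fifth above E in this key is B, lowered to Bb by the flat.
A sixth above E in this key is C#.
Together with the bass E, this spells C# diminished seventh in first inversion.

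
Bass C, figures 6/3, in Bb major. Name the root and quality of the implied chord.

The figures 6/3 indicate a triad in first inversion.
In first inversion the root lies a sixth above the bass: a sixth above C in Bb major is A.
The chord tones are C, Eb, A, giving A diminished.

A diminished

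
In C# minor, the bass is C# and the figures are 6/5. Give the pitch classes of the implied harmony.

The written figures 6/5 are shorthand for 6/5/3: the 3 is implied.
A third above C# in this key is E.
A fifth above C# in this key is G#.
A sixth above C# in this key is A.
Together with the bass C#, this spells A major seventh in first inversion.

C#, E, G#, A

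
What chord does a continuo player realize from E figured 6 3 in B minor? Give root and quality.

The figures 6 3 indicate a triad in first inversion.
In first inversion the root lies a sixth above the bass: a sixth above E in B minor is C#.
The chord tones are E, G, C#, giving C# diminished.

C# diminished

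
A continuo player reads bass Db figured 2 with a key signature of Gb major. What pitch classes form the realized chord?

The written figures 2 are shorthand for 6/4/2: the 6/4 are implied.
A second above Db in this key is Eb.
A fourth above Db in this key is Gb.
A sixth above Db in this key is Bb.
Together with the bass Db, this spells Eb minor seventh in third inversion.

Db, Eb, Gb, Bb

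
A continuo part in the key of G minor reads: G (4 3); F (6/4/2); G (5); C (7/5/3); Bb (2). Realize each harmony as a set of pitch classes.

G (6/4/3): G, Bb, C, Eb.
F (6/4/2): F, G, Bb, D.
G (5/3): G, Bb, D.
C (7/5/3): C, Eb, G, Bb.
Bb (6/4/2): Bb, C, Eb, G.

G, Bb, C, Eb | F, G, Bb, D | G, Bb, D | C, Eb, G, Bb | Bb, C, Eb, G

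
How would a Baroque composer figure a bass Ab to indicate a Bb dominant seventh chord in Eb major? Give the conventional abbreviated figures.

4/2

Ab is the seventh of Bb dominant seventh, so the chord is in third inversion.
A seventh chord in third inversion is figured 6/4/2, conventionally abbreviated 4/2.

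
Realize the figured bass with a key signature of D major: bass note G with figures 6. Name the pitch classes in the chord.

The written figures 6 are shorthand for 6/3: the 3 is implied.
A third above G in this key is B.
A sixth above G in this key is E.
Together with the bass G, this spells E minor in first inversion.

G, B, E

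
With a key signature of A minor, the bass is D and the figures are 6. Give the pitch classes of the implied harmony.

D, F, B

The written figures 6 are shorthand for 6/3: the 3 is implied.
A third above D in this key is F.
A sixth above D in this key is B.
Together with the bass D, this spells B diminished in first inversion.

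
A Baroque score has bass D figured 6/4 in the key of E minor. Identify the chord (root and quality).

The figures 6/4 indicate a triad in second inversion.
In second inversion the root lies a fourth above the bass: a fourth above D in E minor is G.
The chord tones are D, G, B, giving G major.

G major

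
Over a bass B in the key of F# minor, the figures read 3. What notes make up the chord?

The written figures 3 are shorthand for 5/3: the 5 is implied.
A third above B in this key is D.
A fifth above B in this key is F#.
Together with the bass B, this spells B minor in root position.

B, D, F#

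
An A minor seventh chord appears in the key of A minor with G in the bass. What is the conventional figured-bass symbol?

G is the seventh of A minor seventh, so the chord is in third inversion.
A seventh chord in third inversion is figured 6/4/2, conventionally abbreviated 4/2.

4/2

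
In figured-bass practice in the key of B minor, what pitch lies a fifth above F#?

C#

Counting 4 letter steps above F# lands on C; in B minor, that letter is C#.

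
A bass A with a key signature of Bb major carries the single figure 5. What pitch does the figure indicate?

Eb

Counting 4 letter steps above A lands on E; in Bb major, that letter is Eb.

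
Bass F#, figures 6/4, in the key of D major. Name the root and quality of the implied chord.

The figures 6/4 indicate a triad in second inversion.
In second inversion the root lies a fourth above the bass: a fourth above F# in D major is B.
The chord tones are F#, B, D, giving B minor.

B minor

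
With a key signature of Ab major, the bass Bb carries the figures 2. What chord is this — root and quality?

C minor seventh

The figures 2 indicate a seventh chord in third inversion.
In third inversion the root lies a second above the bass: a second above Bb in Ab major is C.
The chord tones are Bb, C, Eb, G, giving C minor seventh.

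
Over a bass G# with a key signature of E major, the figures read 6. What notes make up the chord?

G#, B, E

The written figures 6 are shorthand for 6/3: the 3 is implied.
A third above G# in this key is B.
A sixth above G# in this key is E.
Together with the bass G#, this spells E major in first inversion.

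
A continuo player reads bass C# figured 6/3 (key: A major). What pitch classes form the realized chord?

C#, E, A

A third above C# in this key is E.
A sixth above C# in this key is A.
Together with the bass C#, this spells A major in first inversion.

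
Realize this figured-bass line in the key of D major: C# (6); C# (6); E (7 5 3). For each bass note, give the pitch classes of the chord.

C# (6/3): C#, E, A.
C# (6/3): C#, E, A.
E (7/5/3): E, G, B, D.

C#, E, A | C#, E, A | E, G, B, D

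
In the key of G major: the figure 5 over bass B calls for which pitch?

F#

Counting 4 letter steps above B lands on F; in G major, that letter is F#.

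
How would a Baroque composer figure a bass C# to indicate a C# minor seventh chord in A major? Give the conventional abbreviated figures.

C# is the root of C# minor seventh, so the chord is in root position.
A seventh chord in root position is figured 7/5/3, conventionally abbreviated 7.

7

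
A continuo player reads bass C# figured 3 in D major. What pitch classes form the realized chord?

C#, E, G

The written figures 3 are shorthand for 5/3: the 5 is implied.
A third above C# in this key is E.
A fifth above C# in this key is G.
Together with the bass C#, this spells C# diminished in root position.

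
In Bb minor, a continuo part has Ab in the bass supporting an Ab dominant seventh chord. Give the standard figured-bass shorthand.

Ab is the root of Ab dominant seventh, so the chord is in root position.
A seventh chord in root position is figured 7/5/3, conventionally abbreviated 7.

7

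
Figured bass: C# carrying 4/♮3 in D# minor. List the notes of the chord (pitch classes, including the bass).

The written figures 4/♮3 are shorthand for 6/4/3: the 6 is implied.
A third above C# in this key is E#, made natural (E) by the ♮ figure.
A fourth above C# in this key is F#.
A sixth above C# in this key is A#.
Together with the bass C#, this spells F# dominant seventh in second inversion.

C#, E, F#, A#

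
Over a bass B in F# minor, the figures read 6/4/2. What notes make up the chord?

A second above B in this key is C#.
A fourth above B in this key is E.
A sixth above B in this key is G#.
Together with the bass B, this spells C# minor seventh in third inversion.

B, C#, E, G#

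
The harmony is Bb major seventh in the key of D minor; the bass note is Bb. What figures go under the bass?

Bb is the root of Bb major seventh, so the chord is in root position.
A seventh chord in root position is figured 7/5/3, conventionally abbreviated 7.

7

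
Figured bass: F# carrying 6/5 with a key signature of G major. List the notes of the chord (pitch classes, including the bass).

F#, A, C, D

The written figures 6/5 are shorthand for 6/5/3: the 3 is implied.
A third above F# in this key is A.
A fifth above F# in this key is C.
A sixth above F# in this key is D.
Together with the bass F#, this spells D dominant seventh in first inversion.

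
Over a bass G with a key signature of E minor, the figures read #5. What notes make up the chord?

The written figures #5 are shorthand for 5/3: the 3 is implied.
A third above G in this key is B.
A fifth above G in this key is D, raised to D# by the sharp.
Together with the bass G, this spells G augmented in root position.

G, B, D#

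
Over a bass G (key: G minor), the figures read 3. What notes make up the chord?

The written figures 3 are shorthand for 5/3: the 5 is implied.
A third above G in this key is Bb.
A fifth above G in this key is D.
Together with the bass G, this spells G minor in root position.

G, Bb, D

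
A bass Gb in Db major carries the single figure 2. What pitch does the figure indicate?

Counting 1 letter step above Gb lands on A; in Db major, that letter is Ab.

Ab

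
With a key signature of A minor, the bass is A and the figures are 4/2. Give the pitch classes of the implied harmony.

A, B, D, F

The written figures 4/2 are shorthand for 6/4/2: the 6 is implied.
A second above A in this key is B.
A fourth above A in this key is D.
A sixth above A in this key is F.
Together with the bass A, this spells B half-diminished seventh in third inversion.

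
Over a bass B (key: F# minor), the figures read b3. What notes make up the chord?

The written figures b3 are shorthand for 5/3: the 5 is implied.
A third above B in this key is D, lowered to Db by the flat.
A fifth above B in this key is F#.

B, Db, F#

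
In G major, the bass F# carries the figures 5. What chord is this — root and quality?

The figures 5 indicate a triad in root position.
In root position the bass is the root, so the root is F#.
The chord tones are F#, A, C, giving F# diminished.

F# diminished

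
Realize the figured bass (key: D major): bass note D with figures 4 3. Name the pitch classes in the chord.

D, F#, G, B

The written figures 4 3 are shorthand for 6/4/3: the 6 is implied.
A third above D in this key is F#.
A fourth above D in this key is G.
A sixth above D in this key is B.
Together with the bass D, this spells G major seventh in second inversion.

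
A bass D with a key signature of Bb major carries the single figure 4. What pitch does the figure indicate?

Counting 3 letter steps above D lands on G; in Bb major, that letter is G.

G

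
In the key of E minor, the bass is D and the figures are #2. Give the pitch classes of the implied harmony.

The written figures #2 are shorthand for 6/4/2: the 6/4 are implied.
A second above D in this key is E, raised to E# by the sharp.
A fourth above D in this key is G.
A sixth above D in this key is B.

D, E#, G, B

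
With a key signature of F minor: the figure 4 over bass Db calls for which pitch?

G

Counting 3 letter steps above Db lands on G; in F minor, that letter is G.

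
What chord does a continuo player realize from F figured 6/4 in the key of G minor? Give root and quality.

Bb major

The figures 6/4 indicate a triad in second inversion.
In second inversion the root lies a fourth above the bass: a fourth above F in G minor is Bb.
The chord tones are F, Bb, D, giving Bb major.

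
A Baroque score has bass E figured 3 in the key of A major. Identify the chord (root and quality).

The figures 3 indicate a triad in root position.
In root position the bass is the root, so the root is E.
The chord tones are E, G#, B, giving E major.

E major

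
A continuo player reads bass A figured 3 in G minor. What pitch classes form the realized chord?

The written figures 3 are shorthand for 5/3: the 5 is implied.
A third above A in this key is C.
A fifth above A in this key is Eb.
Together with the bass A, this spells A diminished in root position.

A, C, Eb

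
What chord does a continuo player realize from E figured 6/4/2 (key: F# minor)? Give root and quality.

F# minor seventh

The figures 6/4/2 indicate a seventh chord in third inversion.
In third inversion the root lies a second above the bass: a second above E in F# minor is F#.
The chord tones are E, F#, A, C#, giving F# minor seventh.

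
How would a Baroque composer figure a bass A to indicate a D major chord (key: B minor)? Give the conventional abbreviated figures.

6/4

A is the fifth of D major, so the chord is in second inversion.
A triad in second inversion is figured 6/4, conventionally abbreviated 6/4.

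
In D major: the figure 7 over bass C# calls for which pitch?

Counting 6 letter steps above C# lands on B; in D major, that letter is B.

B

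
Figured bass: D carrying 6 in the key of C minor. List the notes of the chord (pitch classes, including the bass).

The written figures 6 are shorthand for 6/3: the 3 is implied.
A third above D in this key is F.
A sixth above D in this key is Bb.
Together with the bass D, this spells Bb major in first inversion.

D, F, Bb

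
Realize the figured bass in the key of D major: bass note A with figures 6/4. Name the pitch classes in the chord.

A fourth above A in this key is D.
A sixth above A in this key is F#.
Together with the bass A, this spells D major in second inversion.

A, D, F#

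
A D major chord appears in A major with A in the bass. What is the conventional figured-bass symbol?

6/4

A is the fifth of D major, so the chord is in second inversion.
A triad in second inversion is figured 6/4, conventionally abbreviated 6/4.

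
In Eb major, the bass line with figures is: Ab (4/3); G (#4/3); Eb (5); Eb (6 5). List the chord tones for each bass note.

Ab (6/4/3): Ab, C, D, F.
G (6/#4/3): G, Bb, C#, Eb.
Eb (5/3): Eb, G, Bb.
Eb (6/5/3): Eb, G, Bb, C.

Ab, C, D, F | G, Bb, C#, Eb | Eb, G, Bb | Eb, G, Bb, C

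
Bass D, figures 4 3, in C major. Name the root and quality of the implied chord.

G dominant seventh

The figures 4 3 indicate a seventh chord in second inversion.
In second inversion the root lies a fourth above the bass: a fourth above D in C major is G.
The chord tones are D, F, G, B, giving G dominant seventh.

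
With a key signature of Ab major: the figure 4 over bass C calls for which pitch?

Counting 3 letter steps above C lands on F; in Ab major, that letter is F.

F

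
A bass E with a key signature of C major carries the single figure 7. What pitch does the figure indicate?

D

Counting 6 letter steps above E lands on D; in C major, that letter is D.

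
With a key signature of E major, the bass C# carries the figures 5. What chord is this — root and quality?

C# minor

The figures 5 indicate a triad in root position.
In root position the bass is the root, so the root is C#.
The chord tones are C#, E, G#, giving C# minor.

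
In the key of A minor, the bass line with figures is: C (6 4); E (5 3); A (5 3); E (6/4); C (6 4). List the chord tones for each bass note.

C (6/4): C, F, A.
E (5/3): E, G, B.
A (5/3): A, C, E.
E (6/4): E, A, C.
C (6/4): C, F, A.

C, F, A | E, G, B | A, C, E | E, A, C | C, F, A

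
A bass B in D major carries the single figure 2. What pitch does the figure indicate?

Counting 1 letter step above B lands on C; in D major, that letter is C#.

C#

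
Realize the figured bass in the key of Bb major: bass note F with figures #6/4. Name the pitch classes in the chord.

F, Bb, D#

A fourth above F in this key is Bb.
A sixth above F in this key is D, raised to D# by the sharp.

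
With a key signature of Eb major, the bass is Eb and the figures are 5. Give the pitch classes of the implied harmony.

The written figures 5 are shorthand for 5/3: the 3 is implied.
A third above Eb in this key is G.
A fifth above Eb in this key is Bb.
Together with the bass Eb, this spells Eb major in root position.

Eb, G, Bb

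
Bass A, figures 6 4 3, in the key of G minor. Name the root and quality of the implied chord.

The figures 6 4 3 indicate a seventh chord in second inversion.
In second inversion the root lies a fourth above the bass: a fourth above A in G minor is D.
The chord tones are A, C, D, F, giving D minor seventh.

D minor seventh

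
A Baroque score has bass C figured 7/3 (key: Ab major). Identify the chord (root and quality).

The figures 7/3 indicate a seventh chord in root position.
In root position the bass is the root, so the root is C.
The chord tones are C, Eb, G, Bb, giving C minor seventh.

C minor seventh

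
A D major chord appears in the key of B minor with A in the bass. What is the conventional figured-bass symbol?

A is the fifth of D major, so the chord is in second inversion.
A triad in second inversion is figured 6/4, conventionally abbreviated 6/4.

6/4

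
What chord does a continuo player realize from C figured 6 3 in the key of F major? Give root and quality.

A minor

The figures 6 3 indicate a triad in first inversion.
In first inversion the root lies a sixth above the bass: a sixth above C in F major is A.
The chord tones are C, E, A, giving A minor.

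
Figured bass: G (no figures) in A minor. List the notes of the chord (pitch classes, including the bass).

G, B, D

An unfigured bass implies 5/3.
A third above G in this key is B.
A fifth above G in this key is D.
Together with the bass G, this spells G major in root position.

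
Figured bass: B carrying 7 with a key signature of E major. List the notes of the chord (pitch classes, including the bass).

The written figures 7 are shorthand for 7/5/3: the 5/3 are implied.
A third above B in this key is D#.
A fifth above B in this key is F#.
A seventh above B in this key is A.
Together with the bass B, this spells B dominant seventh in root position.

B, D#, F#, A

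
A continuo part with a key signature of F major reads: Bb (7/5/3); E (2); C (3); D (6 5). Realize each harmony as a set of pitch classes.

Bb (7/5/3): Bb, D, F, A.
E (6/4/2): E, F, A, C.
C (5/3): C, E, G.
D (6/5/3): D, F, A, Bb.

Bb, D, F, A | E, F, A, C | C, E, G | D, F, A, Bb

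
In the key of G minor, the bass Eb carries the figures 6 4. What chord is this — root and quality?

A diminished

The figures 6 4 indicate a triad in second inversion.
In second inversion the root lies a fourth above the bass: a fourth above Eb in G minor is A.
The chord tones are Eb, A, C, giving A diminished.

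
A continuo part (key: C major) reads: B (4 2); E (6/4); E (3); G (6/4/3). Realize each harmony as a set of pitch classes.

B (6/4/2): B, C, E, G.
E (6/4): E, A, C.
E (5/3): E, G, B.
G (6/4/3): G, B, C, E.

B, C, E, G | E, A, C | E, G, B | G, B, C, E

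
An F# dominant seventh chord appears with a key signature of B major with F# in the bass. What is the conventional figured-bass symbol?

F# is the root of F# dominant seventh, so the chord is in root position.
A seventh chord in root position is figured 7/5/3, conventionally abbreviated 7.

7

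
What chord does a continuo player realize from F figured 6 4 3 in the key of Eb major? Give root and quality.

Bb dominant seventh

The figures 6 4 3 indicate a seventh chord in second inversion.
In second inversion the root lies a fourth above the bass: a fourth above F in Eb major is Bb.
The chord tones are F, Ab, Bb, D, giving Bb dominant seventh.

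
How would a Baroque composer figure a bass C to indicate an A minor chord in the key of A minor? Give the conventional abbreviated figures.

C is the third of A minor, so the chord is in first inversion.
A triad in first inversion is figured 6/3, conventionally abbreviated 6.

6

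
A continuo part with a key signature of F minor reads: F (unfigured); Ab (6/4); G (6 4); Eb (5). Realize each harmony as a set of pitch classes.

F (5/3): F, Ab, C.
Ab (6/4): Ab, Db, F.
G (6/4): G, C, Eb.
Eb (5/3): Eb, G, Bb.

F, Ab, C | Ab, Db, F | G, C, Eb | Eb, G, Bb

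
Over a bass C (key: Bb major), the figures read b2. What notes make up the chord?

The written figures b2 are shorthand for 6/4/2: the 6/4 are implied.
A second above C in this key is D, lowered to Db by the flat.
A fourth above C in this key is F.
A sixth above C in this key is A.
Together with the bass C, this spells Db augmented major seventh in third inversion.

C, Db, F, A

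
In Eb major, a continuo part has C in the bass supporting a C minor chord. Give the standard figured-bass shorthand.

no figures

C is the root of C minor, so the chord is in root position.
A triad in root position is figured 5/3, conventionally abbreviated (no figures — root-position triad).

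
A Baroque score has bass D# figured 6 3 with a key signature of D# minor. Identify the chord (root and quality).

The figures 6 3 indicate a triad in first inversion.
In first inversion the root lies a sixth above the bass: a sixth above D# in D# minor is B.
The chord tones are D#, F#, B, giving B major.

B major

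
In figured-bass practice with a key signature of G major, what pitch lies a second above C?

Counting 1 letter step above C lands on D; in G major, that letter is D.

D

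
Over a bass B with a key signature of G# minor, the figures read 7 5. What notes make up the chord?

The written figures 7 5 are shorthand for 7/5/3: the 3 is implied.
A third above B in this key is D#.
A fifth above B in this key is F#.
A seventh above B in this key is A#.
Together with the bass B, this spells B major seventh in root position.

B, D#, F#, A#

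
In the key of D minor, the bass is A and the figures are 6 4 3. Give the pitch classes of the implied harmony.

A third above A in this key is C.
A fourth above A in this key is D.
A sixth above A in this key is F.
Together with the bass A, this spells D minor seventh in second inversion.

A, C, D, F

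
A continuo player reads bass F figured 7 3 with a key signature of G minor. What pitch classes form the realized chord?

F, A, C, Eb

The written figures 7 3 are shorthand for 7/5/3: the 5 is implied.
A third above F in this key is A.
A fifth above F in this key is C.
A seventh above F in this key is Eb.
Together with the bass F, this spells F dominant seventh in root position.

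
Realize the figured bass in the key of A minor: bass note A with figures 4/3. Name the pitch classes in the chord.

The written figures 4/3 are shorthand for 6/4/3: the 6 is implied.
A third above A in this key is C.
A fourth above A in this key is D.
A sixth above A in this key is F.
Together with the bass A, this spells D minor seventh in second inversion.

A, C, D, F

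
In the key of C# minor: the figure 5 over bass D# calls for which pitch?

A

Counting 4 letter steps above D# lands on A; in C# minor, that letter is A.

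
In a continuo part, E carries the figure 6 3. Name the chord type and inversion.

triad, first inversion

Intervals of 6/3 above the bass form a triad; the bass is the third, so this is first inversion.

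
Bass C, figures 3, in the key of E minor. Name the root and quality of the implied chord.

The figures 3 indicate a triad in root position.
In root position the bass is the root, so the root is C.
The chord tones are C, E, G, giving C major.

C major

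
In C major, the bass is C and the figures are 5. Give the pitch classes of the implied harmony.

The written figures 5 are shorthand for 5/3: the 3 is implied.
A third above C in this key is E.
A fifth above C in this key is G.
Together with the bass C, this spells C major in root position.

C, E, G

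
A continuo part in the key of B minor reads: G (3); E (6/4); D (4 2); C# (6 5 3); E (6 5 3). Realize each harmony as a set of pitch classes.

G (5/3): G, B, D.
E (6/4): E, A, C#.
D (6/4/2): D, E, G, B.
C# (6/5/3): C#, E, G, A.
E (6/5/3): E, G, B, C#.

G, B, D | E, A, C# | D, E, G, B | C#, E, G, A | E, G, B, C#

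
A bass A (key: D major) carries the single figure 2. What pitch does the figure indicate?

B

Counting 1 letter step above A lands on B; in D major, that letter is B.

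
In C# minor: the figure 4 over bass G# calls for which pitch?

Counting 3 letter steps above G# lands on C; in C# minor, that letter is C#.

C#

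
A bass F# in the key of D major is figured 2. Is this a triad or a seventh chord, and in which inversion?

2 is shorthand for 6/4/2.
Intervals of 6/4/2 above the bass form a seventh chord; the bass is the seventh, so this is third inversion.

seventh chord, third inversion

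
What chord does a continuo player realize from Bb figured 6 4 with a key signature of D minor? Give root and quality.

E diminished

The figures 6 4 indicate a triad in second inversion.
In second inversion the root lies a fourth above the bass: a fourth above Bb in D minor is E.
The chord tones are Bb, E, G, giving E diminished.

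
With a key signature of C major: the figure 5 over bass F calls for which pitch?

C

Counting 4 letter steps above F lands on C; in C major, that letter is C.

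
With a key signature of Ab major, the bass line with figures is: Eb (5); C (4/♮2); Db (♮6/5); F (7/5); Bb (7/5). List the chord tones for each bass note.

Eb (5/3): Eb, G, Bb.
C (6/4/♮2): C, D, F, Ab.
Db (♮6/5/3): Db, F, Ab, B.
F (7/5/3): F, Ab, C, Eb.
Bb (7/5/3): Bb, Db, F, Ab.

Eb, G, Bb | C, D, F, Ab | Db, F, Ab, B | F, Ab, C, Eb | Bb, Db, F, Ab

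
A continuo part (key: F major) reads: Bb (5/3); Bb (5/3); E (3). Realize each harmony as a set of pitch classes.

Bb (5/3): Bb, D, F.
Bb (5/3): Bb, D, F.
E (5/3): E, G, Bb.

Bb, D, F | Bb, D, F | E, G, Bb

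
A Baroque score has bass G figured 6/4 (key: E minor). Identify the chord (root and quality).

The figures 6/4 indicate a triad in second inversion.
In second inversion the root lies a fourth above the bass: a fourth above G in E minor is C.
The chord tones are G, C, E, giving C major.

C major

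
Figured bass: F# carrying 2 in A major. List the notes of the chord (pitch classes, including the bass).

The written figures 2 are shorthand for 6/4/2: the 6/4 are implied.
A second above F# in this key is G#.
A fourth above F# in this key is B.
A sixth above F# in this key is D.
Together with the bass F#, this spells G# half-diminished seventh in third inversion.

F#, G#, B, D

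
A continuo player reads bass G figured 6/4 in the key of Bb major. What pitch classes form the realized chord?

A fourth above G in this key is C.
A sixth above G in this key is Eb.
Together with the bass G, this spells C minor in second inversion.

G, C, Eb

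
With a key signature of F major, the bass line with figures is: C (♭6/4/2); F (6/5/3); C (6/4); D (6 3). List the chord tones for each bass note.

C (b6/4/2): C, D, F, Ab.
F (6/5/3): F, A, C, D.
C (6/4): C, F, A.
D (6/3): D, F, Bb.

C, D, F, Ab | F, A, C, D | C, F, A | D, F, Bb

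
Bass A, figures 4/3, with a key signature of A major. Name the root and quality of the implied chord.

D major seventh

The figures 4/3 indicate a seventh chord in second inversion.
In second inversion the root lies a fourth above the bass: a fourth above A in A major is D.
The chord tones are A, C#, D, F#, giving D major seventh.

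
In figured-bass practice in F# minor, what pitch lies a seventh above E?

D

Counting 6 letter steps above E lands on D; in F# minor, that letter is D.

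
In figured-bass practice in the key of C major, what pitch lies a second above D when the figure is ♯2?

E#

Counting 1 letter step above D lands on E; in C major, that letter is E.
The #2 figure raises it a semitone, giving E#.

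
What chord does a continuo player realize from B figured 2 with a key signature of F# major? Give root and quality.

C# dominant seventh

The figures 2 indicate a seventh chord in third inversion.
In third inversion the root lies a second above the bass: a second above B in F# major is C#.
The chord tones are B, C#, E#, G#, giving C# dominant seventh.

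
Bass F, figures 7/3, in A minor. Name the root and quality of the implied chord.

The figures 7/3 indicate a seventh chord in root position.
In root position the bass is the root, so the root is F.
The chord tones are F, A, C, E, giving F major seventh.

F major seventh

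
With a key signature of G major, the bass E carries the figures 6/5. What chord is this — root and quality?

The figures 6/5 indicate a seventh chord in first inversion.
In first inversion the root lies a sixth above the bass: a sixth above E in G major is C.
The chord tones are E, G, B, C, giving C major seventh.

C major seventh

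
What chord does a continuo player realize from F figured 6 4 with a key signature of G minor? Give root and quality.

The figures 6 4 indicate a triad in second inversion.
In second inversion the root lies a fourth above the bass: a fourth above F in G minor is Bb.
The chord tones are F, Bb, D, giving Bb major.

Bb major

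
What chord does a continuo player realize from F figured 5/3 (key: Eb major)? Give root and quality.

F minor

The figures 5/3 indicate a triad in root position.
In root position the bass is the root, so the root is F.
The chord tones are F, Ab, C, giving F minor.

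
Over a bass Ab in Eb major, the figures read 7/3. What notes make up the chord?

Ab, C, Eb, G

The written figures 7/3 are shorthand for 7/5/3: the 5 is implied.
A third above Ab in this key is C.
A fifth above Ab in this key is Eb.
A seventh above Ab in this key is G.
Together with the bass Ab, this spells Ab major seventh in root position.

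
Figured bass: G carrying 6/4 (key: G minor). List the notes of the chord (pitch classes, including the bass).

A fourth above G in this key is C.
A sixth above G in this key is Eb.
Together with the bass G, this spells C minor in second inversion.

G, C, Eb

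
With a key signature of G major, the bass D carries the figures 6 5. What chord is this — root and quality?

B minor seventh

The figures 6 5 indicate a seventh chord in first inversion.
In first inversion the root lies a sixth above the bass: a sixth above D in G major is B.
The chord tones are D, F#, A, B, giving B minor seventh.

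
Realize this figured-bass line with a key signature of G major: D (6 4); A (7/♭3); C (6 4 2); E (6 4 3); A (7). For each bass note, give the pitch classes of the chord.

D (6/4): D, G, B.
A (7/5/b3): A, Cb, E, G.
C (6/4/2): C, D, F#, A.
E (6/4/3): E, G, A, C.
A (7/5/3): A, C, E, G.

D, G, B | A, Cb, E, G | C, D, F#, A | E, G, A, C | A, C, E, G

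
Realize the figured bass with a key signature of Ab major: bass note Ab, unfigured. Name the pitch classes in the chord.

An unfigured bass implies 5/3.
A third above Ab in this key is C.
A fifth above Ab in this key is Eb.
Together with the bass Ab, this spells Ab major in root position.

Ab, C, Eb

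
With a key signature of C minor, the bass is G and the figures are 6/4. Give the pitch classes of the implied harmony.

A fourth above G in this key is C.
A sixth above G in this key is Eb.
Together with the bass G, this spells C minor in second inversion.

G, C, Eb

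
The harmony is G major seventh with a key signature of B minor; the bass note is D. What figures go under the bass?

4/3

D is the fifth of G major seventh, so the chord is in second inversion.
A seventh chord in second inversion is figured 6/4/3, conventionally abbreviated 4/3.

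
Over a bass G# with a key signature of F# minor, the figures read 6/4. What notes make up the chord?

G#, C#, E

A fourth above G# in this key is C#.
A sixth above G# in this key is E.
Together with the bass G#, this spells C# minor in second inversion.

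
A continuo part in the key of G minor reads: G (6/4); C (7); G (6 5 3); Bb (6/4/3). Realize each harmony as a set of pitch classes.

G, C, Eb | C, Eb, G, Bb | G, Bb, D, Eb | Bb, D, Eb, G

G (6/4): G, C, Eb.
C (7/5/3): C, Eb, G, Bb.
G (6/5/3): G, Bb, D, Eb.
Bb (6/4/3): Bb, D, Eb, G.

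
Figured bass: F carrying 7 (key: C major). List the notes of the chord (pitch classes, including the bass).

The written figures 7 are shorthand for 7/5/3: the 5/3 are implied.
A third above F in this key is A.
A fifth above F in this key is C.
A seventh above F in this key is E.
Together with the bass F, this spells F major seventh in root position.

F, A, C, E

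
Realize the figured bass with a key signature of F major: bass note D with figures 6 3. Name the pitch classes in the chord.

D, F, Bb

A third above D in this key is F.
A sixth above D in this key is Bb.
Together with the bass D, this spells Bb major in first inversion.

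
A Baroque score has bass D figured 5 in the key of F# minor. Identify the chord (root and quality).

The figures 5 indicate a triad in root position.
In root position the bass is the root, so the root is D.
The chord tones are D, F#, A, giving D major.

D major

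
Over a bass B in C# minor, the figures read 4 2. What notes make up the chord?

The written figures 4 2 are shorthand for 6/4/2: the 6 is implied.
A second above B in this key is C#.
A fourth above B in this key is E.
A sixth above B in this key is G#.
Together with the bass B, this spells C# minor seventh in third inversion.

B, C#, E, G#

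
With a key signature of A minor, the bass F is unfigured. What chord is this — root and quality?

F major

An unfigured bass indicates a triad in root position.
In root position the bass is the root, so the root is F.
The chord tones are F, A, C, giving F major.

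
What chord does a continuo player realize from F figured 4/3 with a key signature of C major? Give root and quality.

The figures 4/3 indicate a seventh chord in second inversion.
In second inversion the root lies a fourth above the bass: a fourth above F in C major is B.
The chord tones are F, A, B, D, giving B half-diminished seventh.

B half-diminished seventh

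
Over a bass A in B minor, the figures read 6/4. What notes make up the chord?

A fourth above A in this key is D.
A sixth above A in this key is F#.
Together with the bass A, this spells D major in second inversion.

A, D, F#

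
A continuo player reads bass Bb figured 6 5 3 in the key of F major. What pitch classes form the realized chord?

A third above Bb in this key is D.
A fifth above Bb in this key is F.
A sixth above Bb in this key is G.
Together with the bass Bb, this spells G minor seventh in first inversion.

Bb, D, F, G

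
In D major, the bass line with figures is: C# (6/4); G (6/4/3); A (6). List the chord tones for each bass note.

C#, F#, A | G, B, C#, E | A, C#, F#

C# (6/4): C#, F#, A.
G (6/4/3): G, B, C#, E.
A (6/3): A, C#, F#.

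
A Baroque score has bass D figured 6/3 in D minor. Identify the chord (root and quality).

The figures 6/3 indicate a triad in first inversion.
In first inversion the root lies a sixth above the bass: a sixth above D in D minor is Bb.
The chord tones are D, F, Bb, giving Bb major.

Bb major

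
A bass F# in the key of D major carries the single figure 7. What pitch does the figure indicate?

E

Counting 6 letter steps above F# lands on E; in D major, that letter is E.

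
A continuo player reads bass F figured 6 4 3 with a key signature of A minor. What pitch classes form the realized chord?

A third above F in this key is A.
A fourth above F in this key is B.
A sixth above F in this key is D.
Together with the bass F, this spells B half-diminished seventh in second inversion.

F, A, B, D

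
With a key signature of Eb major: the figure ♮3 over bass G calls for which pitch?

B

Counting 2 letter steps above G lands on B; in Eb major, that letter is Bb.
The ♮3 figure makes it natural, giving B.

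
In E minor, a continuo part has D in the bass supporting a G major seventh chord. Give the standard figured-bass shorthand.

4/3

D is the fifth of G major seventh, so the chord is in second inversion.
A seventh chord in second inversion is figured 6/4/3, conventionally abbreviated 4/3.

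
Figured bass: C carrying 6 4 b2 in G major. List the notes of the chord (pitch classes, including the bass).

C, Db, F#, A

A second above C in this key is D, lowered to Db by the flat.
A fourth above C in this key is F#.
A sixth above C in this key is A.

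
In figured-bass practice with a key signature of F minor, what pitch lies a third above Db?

Counting 2 letter steps above Db lands on F; in F minor, that letter is F.

F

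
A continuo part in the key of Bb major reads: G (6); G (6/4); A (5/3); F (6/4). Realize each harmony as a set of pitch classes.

G, Bb, Eb | G, C, Eb | A, C, Eb | F, Bb, D

G (6/3): G, Bb, Eb.
G (6/4): G, C, Eb.
A (5/3): A, C, Eb.
F (6/4): F, Bb, D.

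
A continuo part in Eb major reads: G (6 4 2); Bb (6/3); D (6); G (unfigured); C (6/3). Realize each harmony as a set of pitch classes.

G, Ab, C, Eb | Bb, D, G | D, F, Bb | G, Bb, D | C, Eb, Ab

G (6/4/2): G, Ab, C, Eb.
Bb (6/3): Bb, D, G.
D (6/3): D, F, Bb.
G (5/3): G, Bb, D.
C (6/3): C, Eb, Ab.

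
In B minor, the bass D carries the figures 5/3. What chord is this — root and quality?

D major

The figures 5/3 indicate a triad in root position.
In root position the bass is the root, so the root is D.
The chord tones are D, F#, A, giving D major.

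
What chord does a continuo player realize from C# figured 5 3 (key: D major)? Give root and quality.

C# diminished

The figures 5 3 indicate a triad in root position.
In root position the bass is the root, so the root is C#.
The chord tones are C#, E, G, giving C# diminished.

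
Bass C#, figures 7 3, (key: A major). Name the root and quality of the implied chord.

The figures 7 3 indicate a seventh chord in root position.
In root position the bass is the root, so the root is C#.
The chord tones are C#, E, G#, B, giving C# minor seventh.

C# minor seventh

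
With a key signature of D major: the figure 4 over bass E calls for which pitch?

A

Counting 3 letter steps above E lands on A; in D major, that letter is A.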